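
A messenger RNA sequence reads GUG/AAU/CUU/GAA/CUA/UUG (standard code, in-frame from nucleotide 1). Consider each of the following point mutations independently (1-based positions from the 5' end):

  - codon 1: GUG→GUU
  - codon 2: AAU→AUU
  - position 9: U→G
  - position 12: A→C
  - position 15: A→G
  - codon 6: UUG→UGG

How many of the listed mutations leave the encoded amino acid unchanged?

Codon 1: GUG (Val) → GUU (Val) — synonymous.
Codon 2: AAU (Asn) → AUU (Ile) — missense.
Codon 3: CUU (Leu) → CUG (Leu) — synonymous.
Codon 4: GAA (Glu) → GAC (Asp) — missense.
Codon 5: CUA (Leu) → CUG (Leu) — synonymous.
Codon 6: UUG (Leu) → UGG (Trp) — missense.
Synonymous: 3 of 6.

3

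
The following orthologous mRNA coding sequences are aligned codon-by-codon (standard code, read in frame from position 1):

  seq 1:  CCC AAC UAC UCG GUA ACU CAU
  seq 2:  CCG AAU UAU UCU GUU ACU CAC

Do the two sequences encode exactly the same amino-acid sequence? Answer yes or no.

yes

Codon 1: CCC Pro / CCG Pro — synonymous.
Codon 2: AAC Asn / AAU Asn — synonymous.
Codon 3: UAC Tyr / UAU Tyr — synonymous.
Codon 4: UCG Ser / UCU Ser — synonymous.
Codon 5: GUA Val / GUU Val — synonymous.
Codon 6: ACU Thr / ACU Thr — identical.
Codon 7: CAU His / CAC His — synonymous.
Nonsynonymous differences: 0 → same protein.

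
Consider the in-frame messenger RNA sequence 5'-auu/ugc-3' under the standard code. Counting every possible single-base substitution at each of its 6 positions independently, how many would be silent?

3

Codon 1 (AUU, Ile): 2 synonymous substitutions.
Codon 2 (UGC, Cys): 1 synonymous substitution.
Total: 2 + 1 = 3.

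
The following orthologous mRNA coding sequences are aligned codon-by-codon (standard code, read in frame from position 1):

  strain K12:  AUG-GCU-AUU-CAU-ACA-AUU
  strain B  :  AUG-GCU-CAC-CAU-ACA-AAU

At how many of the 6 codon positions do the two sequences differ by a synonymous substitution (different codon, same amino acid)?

Codon 1: AUG Met / AUG Met — identical.
Codon 2: GCU Ala / GCU Ala — identical.
Codon 3: AUU Ile / CAC His — nonsynonymous.
Codon 4: CAU His / CAU His — identical.
Codon 5: ACA Thr / ACA Thr — identical.
Codon 6: AUU Ile / AAU Asn — nonsynonymous.
Synonymous differences: 0.

0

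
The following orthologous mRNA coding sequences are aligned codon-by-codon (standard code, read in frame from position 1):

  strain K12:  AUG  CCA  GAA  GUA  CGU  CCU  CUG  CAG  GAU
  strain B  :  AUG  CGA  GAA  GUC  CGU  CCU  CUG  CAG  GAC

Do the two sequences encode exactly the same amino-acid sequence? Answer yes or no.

no

Codon 1: AUG Met / AUG Met — identical.
Codon 2: CCA Pro / CGA Arg — nonsynonymous.
Codon 3: GAA Glu / GAA Glu — identical.
Codon 4: GUA Val / GUC Val — synonymous.
Codon 5: CGU Arg / CGU Arg — identical.
Codon 6: CCU Pro / CCU Pro — identical.
Codon 7: CUG Leu / CUG Leu — identical.
Codon 8: CAG Gln / CAG Gln — identical.
Codon 9: GAU Asp / GAC Asp — synonymous.
Nonsynonymous differences: 1 → different protein.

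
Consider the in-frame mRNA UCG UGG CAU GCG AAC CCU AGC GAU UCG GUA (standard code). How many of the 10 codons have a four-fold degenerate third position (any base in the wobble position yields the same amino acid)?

5

Codon 1 UCG (Ser): third position 4-fold.
Codon 2 UGG (Trp): third position 1-fold.
Codon 3 CAU (His): third position 2-fold.
Codon 4 GCG (Ala): third position 4-fold.
Codon 5 AAC (Asn): third position 2-fold.
Codon 6 CCU (Pro): third position 4-fold.
Codon 7 AGC (Ser): third position 2-fold.
Codon 8 GAU (Asp): third position 2-fold.
Codon 9 UCG (Ser): third position 4-fold.
Codon 10 GUA (Val): third position 4-fold.
Four-fold degenerate third positions: 5.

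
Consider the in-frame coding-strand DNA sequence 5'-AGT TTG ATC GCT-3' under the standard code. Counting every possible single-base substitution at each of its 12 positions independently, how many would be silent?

8

Codon 1 (AGT, Ser): 1 synonymous substitution.
Codon 2 (TTG, Leu): 2 synonymous substitutions.
Codon 3 (ATC, Ile): 2 synonymous substitutions.
Codon 4 (GCT, Ala): 3 synonymous substitutions.
Total: 1 + 2 + 2 + 3 = 8.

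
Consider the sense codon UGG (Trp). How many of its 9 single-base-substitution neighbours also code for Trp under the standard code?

Position 1: none → 0 synonymous.
Position 2: none → 0 synonymous.
Position 3: none → 0 synonymous.
Total: 0 + 0 + 0 = 0.

0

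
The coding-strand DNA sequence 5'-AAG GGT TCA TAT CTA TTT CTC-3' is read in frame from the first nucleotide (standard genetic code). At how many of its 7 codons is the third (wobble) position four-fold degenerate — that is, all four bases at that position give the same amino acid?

4

Codon 1 AAG (Lys): third position 2-fold.
Codon 2 GGT (Gly): third position 4-fold.
Codon 3 TCA (Ser): third position 4-fold.
Codon 4 TAT (Tyr): third position 2-fold.
Codon 5 CTA (Leu): third position 4-fold.
Codon 6 TTT (Phe): third position 2-fold.
Codon 7 CTC (Leu): third position 4-fold.
Four-fold degenerate third positions: 4.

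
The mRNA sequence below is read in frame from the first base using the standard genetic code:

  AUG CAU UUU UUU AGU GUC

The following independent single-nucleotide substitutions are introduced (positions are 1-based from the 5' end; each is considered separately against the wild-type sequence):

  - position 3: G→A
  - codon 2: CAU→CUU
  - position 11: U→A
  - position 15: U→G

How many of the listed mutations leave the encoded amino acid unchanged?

0

Codon 1: AUG (Met) → AUA (Ile) — missense.
Codon 2: CAU (His) → CUU (Leu) — missense.
Codon 4: UUU (Phe) → UAU (Tyr) — missense.
Codon 5: AGU (Ser) → AGG (Arg) — missense.
Synonymous: 0 of 4.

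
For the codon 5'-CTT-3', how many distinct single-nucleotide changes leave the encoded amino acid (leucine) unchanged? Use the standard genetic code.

Position 1: none → 0 synonymous.
Position 2: none → 0 synonymous.
Position 3: CTC, CTA, CTG → 3 synonymous.
Total: 0 + 0 + 3 = 3.

3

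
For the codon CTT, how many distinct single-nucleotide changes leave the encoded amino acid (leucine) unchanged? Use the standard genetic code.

Position 1: none → 0 synonymous.
Position 2: none → 0 synonymous.
Position 3: CTC, CTA, CTG → 3 synonymous.
Total: 0 + 0 + 3 = 3.

3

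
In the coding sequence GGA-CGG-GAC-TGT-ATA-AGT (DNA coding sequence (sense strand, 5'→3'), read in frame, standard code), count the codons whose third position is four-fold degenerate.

2

Codon 1 GGA (Gly): third position 4-fold.
Codon 2 CGG (Arg): third position 4-fold.
Codon 3 GAC (Asp): third position 2-fold.
Codon 4 TGT (Cys): third position 2-fold.
Codon 5 ATA (Ile): third position 3-fold.
Codon 6 AGT (Ser): third position 2-fold.
Four-fold degenerate third positions: 2.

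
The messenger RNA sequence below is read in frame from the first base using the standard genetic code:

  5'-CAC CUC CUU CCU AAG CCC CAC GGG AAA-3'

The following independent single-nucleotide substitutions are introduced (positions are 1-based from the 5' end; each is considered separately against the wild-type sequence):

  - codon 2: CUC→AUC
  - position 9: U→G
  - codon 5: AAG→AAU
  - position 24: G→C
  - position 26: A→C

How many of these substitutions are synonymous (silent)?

Codon 2: CUC (Leu) → AUC (Ile) — missense.
Codon 3: CUU (Leu) → CUG (Leu) — synonymous.
Codon 5: AAG (Lys) → AAU (Asn) — missense.
Codon 8: GGG (Gly) → GGC (Gly) — synonymous.
Codon 9: AAA (Lys) → ACA (Thr) — missense.
Synonymous: 2 of 5.

2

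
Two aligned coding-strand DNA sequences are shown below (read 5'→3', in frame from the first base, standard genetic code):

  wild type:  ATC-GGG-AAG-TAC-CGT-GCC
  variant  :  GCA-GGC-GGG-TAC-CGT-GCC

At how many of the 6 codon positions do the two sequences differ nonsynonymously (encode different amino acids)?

Codon 1: ATC Ile / GCA Ala — nonsynonymous.
Codon 2: GGG Gly / GGC Gly — synonymous.
Codon 3: AAG Lys / GGG Gly — nonsynonymous.
Codon 4: TAC Tyr / TAC Tyr — identical.
Codon 5: CGT Arg / CGT Arg — identical.
Codon 6: GCC Ala / GCC Ala — identical.
Nonsynonymous differences: 2.

2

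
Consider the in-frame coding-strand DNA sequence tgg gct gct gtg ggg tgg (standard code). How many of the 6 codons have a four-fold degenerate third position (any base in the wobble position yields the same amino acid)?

Codon 1 TGG (Trp): third position 1-fold.
Codon 2 GCT (Ala): third position 4-fold.
Codon 3 GCT (Ala): third position 4-fold.
Codon 4 GTG (Val): third position 4-fold.
Codon 5 GGG (Gly): third position 4-fold.
Codon 6 TGG (Trp): third position 1-fold.
Four-fold degenerate third positions: 4.

4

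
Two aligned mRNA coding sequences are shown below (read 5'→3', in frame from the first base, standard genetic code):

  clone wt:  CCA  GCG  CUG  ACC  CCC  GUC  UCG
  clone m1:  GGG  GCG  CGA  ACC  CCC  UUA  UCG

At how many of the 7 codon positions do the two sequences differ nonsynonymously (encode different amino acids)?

Codon 1: CCA Pro / GGG Gly — nonsynonymous.
Codon 2: GCG Ala / GCG Ala — identical.
Codon 3: CUG Leu / CGA Arg — nonsynonymous.
Codon 4: ACC Thr / ACC Thr — identical.
Codon 5: CCC Pro / CCC Pro — identical.
Codon 6: GUC Val / UUA Leu — nonsynonymous.
Codon 7: UCG Ser / UCG Ser — identical.
Nonsynonymous differences: 3.

3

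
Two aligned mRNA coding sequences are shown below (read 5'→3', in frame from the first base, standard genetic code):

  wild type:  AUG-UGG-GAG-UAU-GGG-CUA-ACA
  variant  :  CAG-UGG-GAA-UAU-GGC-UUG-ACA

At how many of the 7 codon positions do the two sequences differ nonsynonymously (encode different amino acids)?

1

Codon 1: AUG Met / CAG Gln — nonsynonymous.
Codon 2: UGG Trp / UGG Trp — identical.
Codon 3: GAG Glu / GAA Glu — synonymous.
Codon 4: UAU Tyr / UAU Tyr — identical.
Codon 5: GGG Gly / GGC Gly — synonymous.
Codon 6: CUA Leu / UUG Leu — synonymous.
Codon 7: ACA Thr / ACA Thr — identical.
Nonsynonymous differences: 1.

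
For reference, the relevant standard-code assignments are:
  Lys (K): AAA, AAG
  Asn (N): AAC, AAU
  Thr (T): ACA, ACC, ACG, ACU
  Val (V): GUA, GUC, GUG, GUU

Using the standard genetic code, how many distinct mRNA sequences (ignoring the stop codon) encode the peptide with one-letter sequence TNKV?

Thr: 4 codons.
Asn: 2 codons.
Lys: 2 codons.
Val: 4 codons.
4 × 2 × 2 × 4 = 64.

64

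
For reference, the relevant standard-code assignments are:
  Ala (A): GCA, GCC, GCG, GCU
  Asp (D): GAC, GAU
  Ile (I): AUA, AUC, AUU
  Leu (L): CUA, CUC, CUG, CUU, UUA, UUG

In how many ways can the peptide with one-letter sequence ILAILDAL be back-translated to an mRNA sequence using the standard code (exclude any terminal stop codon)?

62208

Ile: 3 codons.
Leu: 6 codons.
Ala: 4 codons.
Ile: 3 codons.
Leu: 6 codons.
Asp: 2 codons.
Ala: 4 codons.
Leu: 6 codons.
3 × 6 × 4 × 3 × 6 × 2 × 4 × 6 = 62208.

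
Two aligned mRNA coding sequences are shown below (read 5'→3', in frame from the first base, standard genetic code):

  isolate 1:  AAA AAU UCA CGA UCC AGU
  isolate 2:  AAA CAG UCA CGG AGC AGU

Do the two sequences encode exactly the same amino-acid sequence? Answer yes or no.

no

Codon 1: AAA Lys / AAA Lys — identical.
Codon 2: AAU Asn / CAG Gln — nonsynonymous.
Codon 3: UCA Ser / UCA Ser — identical.
Codon 4: CGA Arg / CGG Arg — synonymous.
Codon 5: UCC Ser / AGC Ser — synonymous.
Codon 6: AGU Ser / AGU Ser — identical.
Nonsynonymous differences: 1 → different protein.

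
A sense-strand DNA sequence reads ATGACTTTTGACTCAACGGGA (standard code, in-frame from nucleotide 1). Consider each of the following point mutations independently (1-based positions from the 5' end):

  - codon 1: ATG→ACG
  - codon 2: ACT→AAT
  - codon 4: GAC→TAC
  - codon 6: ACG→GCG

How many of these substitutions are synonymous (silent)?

Codon 1: ATG (Met) → ACG (Thr) — missense.
Codon 2: ACT (Thr) → AAT (Asn) — missense.
Codon 4: GAC (Asp) → TAC (Tyr) — missense.
Codon 6: ACG (Thr) → GCG (Ala) — missense.
Synonymous: 0 of 4.

0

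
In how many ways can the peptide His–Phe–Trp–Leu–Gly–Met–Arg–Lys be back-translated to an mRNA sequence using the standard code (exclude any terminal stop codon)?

His: 2 codons.
Phe: 2 codons.
Trp: 1 codon.
Leu: 6 codons.
Gly: 4 codons.
Met: 1 codon.
Arg: 6 codons.
Lys: 2 codons.
2 × 2 × 1 × 6 × 4 × 1 × 6 × 2 = 1152.

1152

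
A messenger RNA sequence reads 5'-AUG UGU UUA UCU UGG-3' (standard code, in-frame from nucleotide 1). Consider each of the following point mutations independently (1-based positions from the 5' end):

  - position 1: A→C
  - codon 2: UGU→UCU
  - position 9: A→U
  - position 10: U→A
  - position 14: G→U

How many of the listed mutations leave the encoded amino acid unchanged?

0

Codon 1: AUG (Met) → CUG (Leu) — missense.
Codon 2: UGU (Cys) → UCU (Ser) — missense.
Codon 3: UUA (Leu) → UUU (Phe) — missense.
Codon 4: UCU (Ser) → ACU (Thr) — missense.
Codon 5: UGG (Trp) → UUG (Leu) — missense.
Synonymous: 0 of 5.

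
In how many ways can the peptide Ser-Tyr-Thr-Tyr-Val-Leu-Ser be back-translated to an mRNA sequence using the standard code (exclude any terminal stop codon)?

13824

Ser: 6 codons.
Tyr: 2 codons.
Thr: 4 codons.
Tyr: 2 codons.
Val: 4 codons.
Leu: 6 codons.
Ser: 6 codons.
6 × 2 × 4 × 2 × 4 × 6 × 6 = 13824.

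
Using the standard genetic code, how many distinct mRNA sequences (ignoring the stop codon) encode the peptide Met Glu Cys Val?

Met: 1 codon.
Glu: 2 codons.
Cys: 2 codons.
Val: 4 codons.
1 × 2 × 2 × 4 = 16.

16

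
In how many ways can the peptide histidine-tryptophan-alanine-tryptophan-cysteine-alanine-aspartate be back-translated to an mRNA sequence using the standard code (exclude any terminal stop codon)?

128

His: 2 codons.
Trp: 1 codon.
Ala: 4 codons.
Trp: 1 codon.
Cys: 2 codons.
Ala: 4 codons.
Asp: 2 codons.
2 × 1 × 4 × 1 × 2 × 4 × 2 = 128.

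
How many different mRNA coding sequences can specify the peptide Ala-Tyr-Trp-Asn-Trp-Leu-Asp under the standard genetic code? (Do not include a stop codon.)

192

Ala: 4 codons.
Tyr: 2 codons.
Trp: 1 codon.
Asn: 2 codons.
Trp: 1 codon.
Leu: 6 codons.
Asp: 2 codons.
4 × 2 × 1 × 2 × 1 × 6 × 2 = 192.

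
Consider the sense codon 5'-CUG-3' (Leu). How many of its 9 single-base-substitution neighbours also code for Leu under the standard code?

Position 1: UUG → 1 synonymous.
Position 2: none → 0 synonymous.
Position 3: CUU, CUC, CUA → 3 synonymous.
Total: 1 + 0 + 3 = 4.

4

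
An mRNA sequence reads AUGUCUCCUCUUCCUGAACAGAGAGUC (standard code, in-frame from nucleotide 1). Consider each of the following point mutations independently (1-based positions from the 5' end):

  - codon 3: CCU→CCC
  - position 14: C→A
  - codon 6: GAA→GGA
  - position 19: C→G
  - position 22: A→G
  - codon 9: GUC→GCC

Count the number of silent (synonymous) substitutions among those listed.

1

Codon 3: CCU (Pro) → CCC (Pro) — synonymous.
Codon 5: CCU (Pro) → CAU (His) — missense.
Codon 6: GAA (Glu) → GGA (Gly) — missense.
Codon 7: CAG (Gln) → GAG (Glu) — missense.
Codon 8: AGA (Arg) → GGA (Gly) — missense.
Codon 9: GUC (Val) → GCC (Ala) — missense.
Synonymous: 1 of 6.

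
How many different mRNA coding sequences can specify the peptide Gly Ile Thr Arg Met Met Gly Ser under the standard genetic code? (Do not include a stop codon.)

6912

Gly: 4 codons.
Ile: 3 codons.
Thr: 4 codons.
Arg: 6 codons.
Met: 1 codon.
Met: 1 codon.
Gly: 4 codons.
Ser: 6 codons.
4 × 3 × 4 × 6 × 1 × 1 × 4 × 6 = 6912.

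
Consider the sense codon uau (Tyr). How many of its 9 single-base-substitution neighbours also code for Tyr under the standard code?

Position 1: none → 0 synonymous.
Position 2: none → 0 synonymous.
Position 3: UAC → 1 synonymous.
Total: 0 + 0 + 1 = 1.

1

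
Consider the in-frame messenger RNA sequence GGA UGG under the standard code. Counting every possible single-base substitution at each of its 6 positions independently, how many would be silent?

3

Codon 1 (GGA, Gly): 3 synonymous substitutions.
Codon 2 (UGG, Trp): 0 synonymous substitutions.
Total: 3 + 0 = 3.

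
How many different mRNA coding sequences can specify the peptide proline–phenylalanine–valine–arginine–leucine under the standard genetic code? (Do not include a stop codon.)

Pro: 4 codons.
Phe: 2 codons.
Val: 4 codons.
Arg: 6 codons.
Leu: 6 codons.
4 × 2 × 4 × 6 × 6 = 1152.

1152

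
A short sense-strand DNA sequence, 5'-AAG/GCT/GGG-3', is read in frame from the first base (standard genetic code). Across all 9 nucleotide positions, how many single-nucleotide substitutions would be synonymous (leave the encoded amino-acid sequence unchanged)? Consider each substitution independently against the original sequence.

Codon 1 (AAG, Lys): 1 synonymous substitution.
Codon 2 (GCT, Ala): 3 synonymous substitutions.
Codon 3 (GGG, Gly): 3 synonymous substitutions.
Total: 1 + 3 + 3 = 7.

7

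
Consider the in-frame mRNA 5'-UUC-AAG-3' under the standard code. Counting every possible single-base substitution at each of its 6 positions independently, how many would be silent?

2

Codon 1 (UUC, Phe): 1 synonymous substitution.
Codon 2 (AAG, Lys): 1 synonymous substitution.
Total: 1 + 1 = 2.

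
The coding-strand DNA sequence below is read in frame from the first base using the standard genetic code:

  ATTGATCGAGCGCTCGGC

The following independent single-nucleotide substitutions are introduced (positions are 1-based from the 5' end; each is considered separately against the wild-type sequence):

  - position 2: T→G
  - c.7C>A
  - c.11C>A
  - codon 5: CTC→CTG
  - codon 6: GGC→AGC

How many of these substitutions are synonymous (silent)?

Codon 1: ATT (Ile) → AGT (Ser) — missense.
Codon 3: CGA (Arg) → AGA (Arg) — synonymous.
Codon 4: GCG (Ala) → GAG (Glu) — missense.
Codon 5: CTC (Leu) → CTG (Leu) — synonymous.
Codon 6: GGC (Gly) → AGC (Ser) — missense.
Synonymous: 2 of 5.

2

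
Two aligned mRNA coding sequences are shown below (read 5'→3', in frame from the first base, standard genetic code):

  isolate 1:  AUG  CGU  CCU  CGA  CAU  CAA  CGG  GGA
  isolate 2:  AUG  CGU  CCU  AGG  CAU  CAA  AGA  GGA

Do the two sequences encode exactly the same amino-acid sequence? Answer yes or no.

yes

Codon 1: AUG Met / AUG Met — identical.
Codon 2: CGU Arg / CGU Arg — identical.
Codon 3: CCU Pro / CCU Pro — identical.
Codon 4: CGA Arg / AGG Arg — synonymous.
Codon 5: CAU His / CAU His — identical.
Codon 6: CAA Gln / CAA Gln — identical.
Codon 7: CGG Arg / AGA Arg — synonymous.
Codon 8: GGA Gly / GGA Gly — identical.
Nonsynonymous differences: 0 → same protein.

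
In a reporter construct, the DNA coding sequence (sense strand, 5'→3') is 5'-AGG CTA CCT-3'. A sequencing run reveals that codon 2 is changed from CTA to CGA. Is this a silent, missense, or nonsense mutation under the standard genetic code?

missense

Position 5 falls in codon 2: CTA → Leu.
After the substitution the codon is CGA → Arg.
Leu ≠ Arg, so this is a missense mutation.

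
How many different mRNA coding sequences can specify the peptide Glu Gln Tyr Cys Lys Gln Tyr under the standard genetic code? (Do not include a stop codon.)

Glu: 2 codons.
Gln: 2 codons.
Tyr: 2 codons.
Cys: 2 codons.
Lys: 2 codons.
Gln: 2 codons.
Tyr: 2 codons.
2 × 2 × 2 × 2 × 2 × 2 × 2 = 128.

128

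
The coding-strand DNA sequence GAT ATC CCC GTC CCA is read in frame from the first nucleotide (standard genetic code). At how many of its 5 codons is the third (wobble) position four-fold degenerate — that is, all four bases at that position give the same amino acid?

3

Codon 1 GAT (Asp): third position 2-fold.
Codon 2 ATC (Ile): third position 3-fold.
Codon 3 CCC (Pro): third position 4-fold.
Codon 4 GTC (Val): third position 4-fold.
Codon 5 CCA (Pro): third position 4-fold.
Four-fold degenerate third positions: 3.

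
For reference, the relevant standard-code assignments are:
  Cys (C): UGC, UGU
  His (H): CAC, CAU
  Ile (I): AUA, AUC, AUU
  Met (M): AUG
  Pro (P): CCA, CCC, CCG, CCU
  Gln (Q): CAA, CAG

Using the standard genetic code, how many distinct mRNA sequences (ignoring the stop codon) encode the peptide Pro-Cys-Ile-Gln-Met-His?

96

Pro: 4 codons.
Cys: 2 codons.
Ile: 3 codons.
Gln: 2 codons.
Met: 1 codon.
His: 2 codons.
4 × 2 × 3 × 2 × 1 × 2 = 96.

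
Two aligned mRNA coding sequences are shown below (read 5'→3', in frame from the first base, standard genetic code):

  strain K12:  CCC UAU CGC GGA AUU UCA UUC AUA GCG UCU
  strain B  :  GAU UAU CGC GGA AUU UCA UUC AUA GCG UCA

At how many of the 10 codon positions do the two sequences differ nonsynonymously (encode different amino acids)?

1

Codon 1: CCC Pro / GAU Asp — nonsynonymous.
Codon 2: UAU Tyr / UAU Tyr — identical.
Codon 3: CGC Arg / CGC Arg — identical.
Codon 4: GGA Gly / GGA Gly — identical.
Codon 5: AUU Ile / AUU Ile — identical.
Codon 6: UCA Ser / UCA Ser — identical.
Codon 7: UUC Phe / UUC Phe — identical.
Codon 8: AUA Ile / AUA Ile — identical.
Codon 9: GCG Ala / GCG Ala — identical.
Codon 10: UCU Ser / UCA Ser — synonymous.
Nonsynonymous differences: 1.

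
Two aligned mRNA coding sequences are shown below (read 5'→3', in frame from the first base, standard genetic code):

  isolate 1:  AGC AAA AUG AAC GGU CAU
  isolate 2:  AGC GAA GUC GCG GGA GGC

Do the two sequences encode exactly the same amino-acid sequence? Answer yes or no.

Codon 1: AGC Ser / AGC Ser — identical.
Codon 2: AAA Lys / GAA Glu — nonsynonymous.
Codon 3: AUG Met / GUC Val — nonsynonymous.
Codon 4: AAC Asn / GCG Ala — nonsynonymous.
Codon 5: GGU Gly / GGA Gly — synonymous.
Codon 6: CAU His / GGC Gly — nonsynonymous.
Nonsynonymous differences: 4 → different protein.

no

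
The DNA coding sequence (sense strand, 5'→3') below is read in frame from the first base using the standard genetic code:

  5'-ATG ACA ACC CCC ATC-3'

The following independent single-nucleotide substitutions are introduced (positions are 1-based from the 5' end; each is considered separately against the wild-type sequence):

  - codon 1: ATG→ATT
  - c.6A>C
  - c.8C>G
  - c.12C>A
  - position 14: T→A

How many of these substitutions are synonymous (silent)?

2

Codon 1: ATG (Met) → ATT (Ile) — missense.
Codon 2: ACA (Thr) → ACC (Thr) — synonymous.
Codon 3: ACC (Thr) → AGC (Ser) — missense.
Codon 4: CCC (Pro) → CCA (Pro) — synonymous.
Codon 5: ATC (Ile) → AAC (Asn) — missense.
Synonymous: 2 of 5.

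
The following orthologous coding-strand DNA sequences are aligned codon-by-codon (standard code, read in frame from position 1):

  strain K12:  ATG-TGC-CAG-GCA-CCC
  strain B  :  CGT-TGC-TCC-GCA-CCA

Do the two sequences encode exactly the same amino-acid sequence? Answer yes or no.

Codon 1: ATG Met / CGT Arg — nonsynonymous.
Codon 2: TGC Cys / TGC Cys — identical.
Codon 3: CAG Gln / TCC Ser — nonsynonymous.
Codon 4: GCA Ala / GCA Ala — identical.
Codon 5: CCC Pro / CCA Pro — synonymous.
Nonsynonymous differences: 2 → different protein.

no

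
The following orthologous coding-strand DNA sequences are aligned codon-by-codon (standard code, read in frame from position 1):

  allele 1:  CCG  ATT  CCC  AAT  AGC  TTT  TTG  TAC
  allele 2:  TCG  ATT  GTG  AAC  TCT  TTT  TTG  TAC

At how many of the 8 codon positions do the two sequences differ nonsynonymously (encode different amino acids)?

Codon 1: CCG Pro / TCG Ser — nonsynonymous.
Codon 2: ATT Ile / ATT Ile — identical.
Codon 3: CCC Pro / GTG Val — nonsynonymous.
Codon 4: AAT Asn / AAC Asn — synonymous.
Codon 5: AGC Ser / TCT Ser — synonymous.
Codon 6: TTT Phe / TTT Phe — identical.
Codon 7: TTG Leu / TTG Leu — identical.
Codon 8: TAC Tyr / TAC Tyr — identical.
Nonsynonymous differences: 2.

2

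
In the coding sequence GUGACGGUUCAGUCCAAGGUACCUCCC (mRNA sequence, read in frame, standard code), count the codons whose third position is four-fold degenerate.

7

Codon 1 GUG (Val): third position 4-fold.
Codon 2 ACG (Thr): third position 4-fold.
Codon 3 GUU (Val): third position 4-fold.
Codon 4 CAG (Gln): third position 2-fold.
Codon 5 UCC (Ser): third position 4-fold.
Codon 6 AAG (Lys): third position 2-fold.
Codon 7 GUA (Val): third position 4-fold.
Codon 8 CCU (Pro): third position 4-fold.
Codon 9 CCC (Pro): third position 4-fold.
Four-fold degenerate third positions: 7.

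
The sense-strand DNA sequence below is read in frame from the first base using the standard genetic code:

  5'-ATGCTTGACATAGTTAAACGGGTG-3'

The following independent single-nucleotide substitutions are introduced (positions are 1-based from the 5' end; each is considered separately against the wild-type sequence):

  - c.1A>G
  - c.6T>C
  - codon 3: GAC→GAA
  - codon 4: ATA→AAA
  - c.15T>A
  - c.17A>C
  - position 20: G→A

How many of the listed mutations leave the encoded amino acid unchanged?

Codon 1: ATG (Met) → GTG (Val) — missense.
Codon 2: CTT (Leu) → CTC (Leu) — synonymous.
Codon 3: GAC (Asp) → GAA (Glu) — missense.
Codon 4: ATA (Ile) → AAA (Lys) — missense.
Codon 5: GTT (Val) → GTA (Val) — synonymous.
Codon 6: AAA (Lys) → ACA (Thr) — missense.
Codon 7: CGG (Arg) → CAG (Gln) — missense.
Synonymous: 2 of 7.

2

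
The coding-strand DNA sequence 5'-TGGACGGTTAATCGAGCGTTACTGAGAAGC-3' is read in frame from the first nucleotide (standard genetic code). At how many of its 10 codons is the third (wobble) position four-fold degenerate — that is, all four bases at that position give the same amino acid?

5

Codon 1 TGG (Trp): third position 1-fold.
Codon 2 ACG (Thr): third position 4-fold.
Codon 3 GTT (Val): third position 4-fold.
Codon 4 AAT (Asn): third position 2-fold.
Codon 5 CGA (Arg): third position 4-fold.
Codon 6 GCG (Ala): third position 4-fold.
Codon 7 TTA (Leu): third position 2-fold.
Codon 8 CTG (Leu): third position 4-fold.
Codon 9 AGA (Arg): third position 2-fold.
Codon 10 AGC (Ser): third position 2-fold.
Four-fold degenerate third positions: 5.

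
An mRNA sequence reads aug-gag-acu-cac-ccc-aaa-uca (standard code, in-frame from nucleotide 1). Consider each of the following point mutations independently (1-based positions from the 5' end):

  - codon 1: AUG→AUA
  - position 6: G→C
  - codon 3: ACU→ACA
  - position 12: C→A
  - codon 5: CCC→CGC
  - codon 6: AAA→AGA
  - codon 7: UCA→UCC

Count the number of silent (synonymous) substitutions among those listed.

2

Codon 1: AUG (Met) → AUA (Ile) — missense.
Codon 2: GAG (Glu) → GAC (Asp) — missense.
Codon 3: ACU (Thr) → ACA (Thr) — synonymous.
Codon 4: CAC (His) → CAA (Gln) — missense.
Codon 5: CCC (Pro) → CGC (Arg) — missense.
Codon 6: AAA (Lys) → AGA (Arg) — missense.
Codon 7: UCA (Ser) → UCC (Ser) — synonymous.
Synonymous: 2 of 7.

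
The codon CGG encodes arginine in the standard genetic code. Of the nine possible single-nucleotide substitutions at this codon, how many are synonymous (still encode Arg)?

4

Position 1: AGG → 1 synonymous.
Position 2: none → 0 synonymous.
Position 3: CGU, CGC, CGA → 3 synonymous.
Total: 1 + 0 + 3 = 4.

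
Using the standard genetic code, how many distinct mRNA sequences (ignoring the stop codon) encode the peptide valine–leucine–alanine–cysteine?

Val: 4 codons.
Leu: 6 codons.
Ala: 4 codons.
Cys: 2 codons.
4 × 6 × 4 × 2 = 192.

192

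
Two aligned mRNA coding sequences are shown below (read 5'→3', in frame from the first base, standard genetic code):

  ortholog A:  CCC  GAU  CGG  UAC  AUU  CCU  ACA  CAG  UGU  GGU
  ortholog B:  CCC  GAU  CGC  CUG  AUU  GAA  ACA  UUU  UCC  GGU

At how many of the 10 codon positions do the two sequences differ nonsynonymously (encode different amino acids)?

Codon 1: CCC Pro / CCC Pro — identical.
Codon 2: GAU Asp / GAU Asp — identical.
Codon 3: CGG Arg / CGC Arg — synonymous.
Codon 4: UAC Tyr / CUG Leu — nonsynonymous.
Codon 5: AUU Ile / AUU Ile — identical.
Codon 6: CCU Pro / GAA Glu — nonsynonymous.
Codon 7: ACA Thr / ACA Thr — identical.
Codon 8: CAG Gln / UUU Phe — nonsynonymous.
Codon 9: UGU Cys / UCC Ser — nonsynonymous.
Codon 10: GGU Gly / GGU Gly — identical.
Nonsynonymous differences: 4.

4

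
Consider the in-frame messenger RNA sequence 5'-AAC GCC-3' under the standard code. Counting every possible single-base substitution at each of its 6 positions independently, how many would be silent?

4

Codon 1 (AAC, Asn): 1 synonymous substitution.
Codon 2 (GCC, Ala): 3 synonymous substitutions.
Total: 1 + 3 = 4.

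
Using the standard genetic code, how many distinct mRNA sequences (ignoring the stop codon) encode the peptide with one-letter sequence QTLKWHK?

384

Gln: 2 codons.
Thr: 4 codons.
Leu: 6 codons.
Lys: 2 codons.
Trp: 1 codon.
His: 2 codons.
Lys: 2 codons.
2 × 4 × 6 × 2 × 1 × 2 × 2 = 384.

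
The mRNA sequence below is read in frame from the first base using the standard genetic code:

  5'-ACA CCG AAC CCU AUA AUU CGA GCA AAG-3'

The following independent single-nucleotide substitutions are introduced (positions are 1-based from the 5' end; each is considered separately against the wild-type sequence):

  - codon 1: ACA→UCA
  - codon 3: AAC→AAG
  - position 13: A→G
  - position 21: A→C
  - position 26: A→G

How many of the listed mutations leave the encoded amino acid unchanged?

Codon 1: ACA (Thr) → UCA (Ser) — missense.
Codon 3: AAC (Asn) → AAG (Lys) — missense.
Codon 5: AUA (Ile) → GUA (Val) — missense.
Codon 7: CGA (Arg) → CGC (Arg) — synonymous.
Codon 9: AAG (Lys) → AGG (Arg) — missense.
Synonymous: 1 of 5.

1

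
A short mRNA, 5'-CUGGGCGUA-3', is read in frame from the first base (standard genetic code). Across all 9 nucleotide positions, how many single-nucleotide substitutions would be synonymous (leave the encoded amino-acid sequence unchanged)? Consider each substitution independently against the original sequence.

Codon 1 (CUG, Leu): 4 synonymous substitutions.
Codon 2 (GGC, Gly): 3 synonymous substitutions.
Codon 3 (GUA, Val): 3 synonymous substitutions.
Total: 4 + 3 + 3 = 10.

10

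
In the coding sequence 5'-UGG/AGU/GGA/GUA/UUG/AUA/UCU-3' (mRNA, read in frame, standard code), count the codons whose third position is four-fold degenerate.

Codon 1 UGG (Trp): third position 1-fold.
Codon 2 AGU (Ser): third position 2-fold.
Codon 3 GGA (Gly): third position 4-fold.
Codon 4 GUA (Val): third position 4-fold.
Codon 5 UUG (Leu): third position 2-fold.
Codon 6 AUA (Ile): third position 3-fold.
Codon 7 UCU (Ser): third position 4-fold.
Four-fold degenerate third positions: 3.

3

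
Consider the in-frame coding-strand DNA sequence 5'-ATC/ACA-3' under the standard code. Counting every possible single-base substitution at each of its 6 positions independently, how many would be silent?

5

Codon 1 (ATC, Ile): 2 synonymous substitutions.
Codon 2 (ACA, Thr): 3 synonymous substitutions.
Total: 2 + 3 = 5.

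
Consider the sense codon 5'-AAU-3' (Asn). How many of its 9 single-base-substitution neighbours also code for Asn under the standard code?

1

Position 1: none → 0 synonymous.
Position 2: none → 0 synonymous.
Position 3: AAC → 1 synonymous.
Total: 0 + 0 + 1 = 1.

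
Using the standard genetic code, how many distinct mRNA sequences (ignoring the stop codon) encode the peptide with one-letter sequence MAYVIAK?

768

Met: 1 codon.
Ala: 4 codons.
Tyr: 2 codons.
Val: 4 codons.
Ile: 3 codons.
Ala: 4 codons.
Lys: 2 codons.
1 × 4 × 2 × 4 × 3 × 4 × 2 = 768.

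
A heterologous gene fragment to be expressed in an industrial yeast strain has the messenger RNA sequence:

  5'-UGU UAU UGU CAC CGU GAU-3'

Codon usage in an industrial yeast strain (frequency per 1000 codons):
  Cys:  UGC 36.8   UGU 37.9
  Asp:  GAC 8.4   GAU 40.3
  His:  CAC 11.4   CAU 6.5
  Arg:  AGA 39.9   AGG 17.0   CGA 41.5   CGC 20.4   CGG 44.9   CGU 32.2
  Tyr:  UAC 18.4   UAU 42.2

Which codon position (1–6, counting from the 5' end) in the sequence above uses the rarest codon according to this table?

Codon 1 UGU (Cys): 37.9 per 1000.
Codon 2 UAU (Tyr): 42.2 per 1000.
Codon 3 UGU (Cys): 37.9 per 1000.
Codon 4 CAC (His): 11.4 per 1000.
Codon 5 CGU (Arg): 32.2 per 1000.
Codon 6 GAU (Asp): 40.3 per 1000.
Lowest frequency is 11.4 at codon 4.

4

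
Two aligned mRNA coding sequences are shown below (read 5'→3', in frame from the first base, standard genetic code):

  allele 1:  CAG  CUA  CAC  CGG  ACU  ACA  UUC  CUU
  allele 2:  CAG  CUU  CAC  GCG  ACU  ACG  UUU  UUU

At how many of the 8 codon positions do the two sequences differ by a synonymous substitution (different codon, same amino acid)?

3

Codon 1: CAG Gln / CAG Gln — identical.
Codon 2: CUA Leu / CUU Leu — synonymous.
Codon 3: CAC His / CAC His — identical.
Codon 4: CGG Arg / GCG Ala — nonsynonymous.
Codon 5: ACU Thr / ACU Thr — identical.
Codon 6: ACA Thr / ACG Thr — synonymous.
Codon 7: UUC Phe / UUU Phe — synonymous.
Codon 8: CUU Leu / UUU Phe — nonsynonymous.
Synonymous differences: 3.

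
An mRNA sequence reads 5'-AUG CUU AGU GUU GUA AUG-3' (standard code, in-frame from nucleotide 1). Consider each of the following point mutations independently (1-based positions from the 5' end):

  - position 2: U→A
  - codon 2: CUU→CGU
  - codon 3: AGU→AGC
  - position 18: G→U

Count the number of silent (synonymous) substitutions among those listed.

Codon 1: AUG (Met) → AAG (Lys) — missense.
Codon 2: CUU (Leu) → CGU (Arg) — missense.
Codon 3: AGU (Ser) → AGC (Ser) — synonymous.
Codon 6: AUG (Met) → AUU (Ile) — missense.
Synonymous: 1 of 4.

1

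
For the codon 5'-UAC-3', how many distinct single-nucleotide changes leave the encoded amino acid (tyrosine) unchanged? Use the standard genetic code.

Position 1: none → 0 synonymous.
Position 2: none → 0 synonymous.
Position 3: UAU → 1 synonymous.
Total: 0 + 0 + 1 = 1.

1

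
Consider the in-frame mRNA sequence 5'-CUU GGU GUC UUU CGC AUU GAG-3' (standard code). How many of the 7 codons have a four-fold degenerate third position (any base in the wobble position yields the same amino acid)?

4

Codon 1 CUU (Leu): third position 4-fold.
Codon 2 GGU (Gly): third position 4-fold.
Codon 3 GUC (Val): third position 4-fold.
Codon 4 UUU (Phe): third position 2-fold.
Codon 5 CGC (Arg): third position 4-fold.
Codon 6 AUU (Ile): third position 3-fold.
Codon 7 GAG (Glu): third position 2-fold.
Four-fold degenerate third positions: 4.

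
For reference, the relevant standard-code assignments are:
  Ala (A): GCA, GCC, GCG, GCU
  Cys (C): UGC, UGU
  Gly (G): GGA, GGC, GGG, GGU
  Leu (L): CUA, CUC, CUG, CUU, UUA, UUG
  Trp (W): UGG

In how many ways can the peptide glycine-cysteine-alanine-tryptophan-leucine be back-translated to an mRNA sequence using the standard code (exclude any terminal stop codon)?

Gly: 4 codons.
Cys: 2 codons.
Ala: 4 codons.
Trp: 1 codon.
Leu: 6 codons.
4 × 2 × 4 × 1 × 6 = 192.

192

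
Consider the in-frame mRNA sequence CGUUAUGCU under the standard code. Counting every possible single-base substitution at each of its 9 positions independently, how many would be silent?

7

Codon 1 (CGU, Arg): 3 synonymous substitutions.
Codon 2 (UAU, Tyr): 1 synonymous substitution.
Codon 3 (GCU, Ala): 3 synonymous substitutions.
Total: 3 + 1 + 3 = 7.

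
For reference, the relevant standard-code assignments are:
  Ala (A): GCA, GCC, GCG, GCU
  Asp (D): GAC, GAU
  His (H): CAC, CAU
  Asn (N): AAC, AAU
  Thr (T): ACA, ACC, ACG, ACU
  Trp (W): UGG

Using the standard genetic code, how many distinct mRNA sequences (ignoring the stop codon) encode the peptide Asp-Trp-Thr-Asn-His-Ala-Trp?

Asp: 2 codons.
Trp: 1 codon.
Thr: 4 codons.
Asn: 2 codons.
His: 2 codons.
Ala: 4 codons.
Trp: 1 codon.
2 × 1 × 4 × 2 × 2 × 4 × 1 = 128.

128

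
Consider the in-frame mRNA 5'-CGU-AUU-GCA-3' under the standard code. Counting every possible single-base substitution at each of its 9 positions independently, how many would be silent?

8

Codon 1 (CGU, Arg): 3 synonymous substitutions.
Codon 2 (AUU, Ile): 2 synonymous substitutions.
Codon 3 (GCA, Ala): 3 synonymous substitutions.
Total: 3 + 2 + 3 = 8.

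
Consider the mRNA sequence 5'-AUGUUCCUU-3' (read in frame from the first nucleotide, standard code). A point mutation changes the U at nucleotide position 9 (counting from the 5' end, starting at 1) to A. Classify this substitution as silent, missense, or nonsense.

Position 9 falls in codon 3: CUU → Leu.
After the substitution the codon is CUA → Leu.
Both encode Leu, so the change is synonymous.

silent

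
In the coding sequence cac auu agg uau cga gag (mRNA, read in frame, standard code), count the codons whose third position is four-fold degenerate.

Codon 1 CAC (His): third position 2-fold.
Codon 2 AUU (Ile): third position 3-fold.
Codon 3 AGG (Arg): third position 2-fold.
Codon 4 UAU (Tyr): third position 2-fold.
Codon 5 CGA (Arg): third position 4-fold.
Codon 6 GAG (Glu): third position 2-fold.
Four-fold degenerate third positions: 1.

1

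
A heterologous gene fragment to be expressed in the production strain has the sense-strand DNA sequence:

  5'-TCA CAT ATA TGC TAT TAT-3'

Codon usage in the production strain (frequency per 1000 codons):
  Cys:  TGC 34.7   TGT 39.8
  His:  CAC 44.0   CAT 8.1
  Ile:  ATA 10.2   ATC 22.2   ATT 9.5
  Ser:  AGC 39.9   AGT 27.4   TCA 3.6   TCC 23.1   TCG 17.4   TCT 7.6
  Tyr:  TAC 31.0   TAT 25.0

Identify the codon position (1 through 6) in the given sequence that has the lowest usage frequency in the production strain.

Codon 1 TCA (Ser): 3.6 per 1000.
Codon 2 CAT (His): 8.1 per 1000.
Codon 3 ATA (Ile): 10.2 per 1000.
Codon 4 TGC (Cys): 34.7 per 1000.
Codon 5 TAT (Tyr): 25.0 per 1000.
Codon 6 TAT (Tyr): 25.0 per 1000.
Lowest frequency is 3.6 at codon 1.

1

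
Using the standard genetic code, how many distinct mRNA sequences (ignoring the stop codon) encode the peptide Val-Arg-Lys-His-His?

192

Val: 4 codons.
Arg: 6 codons.
Lys: 2 codons.
His: 2 codons.
His: 2 codons.
4 × 6 × 2 × 2 × 2 = 192.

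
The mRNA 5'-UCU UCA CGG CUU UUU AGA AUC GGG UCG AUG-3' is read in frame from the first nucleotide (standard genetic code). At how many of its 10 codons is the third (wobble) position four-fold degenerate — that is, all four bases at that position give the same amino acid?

Codon 1 UCU (Ser): third position 4-fold.
Codon 2 UCA (Ser): third position 4-fold.
Codon 3 CGG (Arg): third position 4-fold.
Codon 4 CUU (Leu): third position 4-fold.
Codon 5 UUU (Phe): third position 2-fold.
Codon 6 AGA (Arg): third position 2-fold.
Codon 7 AUC (Ile): third position 3-fold.
Codon 8 GGG (Gly): third position 4-fold.
Codon 9 UCG (Ser): third position 4-fold.
Codon 10 AUG (Met): third position 1-fold.
Four-fold degenerate third positions: 6.

6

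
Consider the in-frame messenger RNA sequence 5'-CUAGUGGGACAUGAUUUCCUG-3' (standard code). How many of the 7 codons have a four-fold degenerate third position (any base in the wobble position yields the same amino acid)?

Codon 1 CUA (Leu): third position 4-fold.
Codon 2 GUG (Val): third position 4-fold.
Codon 3 GGA (Gly): third position 4-fold.
Codon 4 CAU (His): third position 2-fold.
Codon 5 GAU (Asp): third position 2-fold.
Codon 6 UUC (Phe): third position 2-fold.
Codon 7 CUG (Leu): third position 4-fold.
Four-fold degenerate third positions: 4.

4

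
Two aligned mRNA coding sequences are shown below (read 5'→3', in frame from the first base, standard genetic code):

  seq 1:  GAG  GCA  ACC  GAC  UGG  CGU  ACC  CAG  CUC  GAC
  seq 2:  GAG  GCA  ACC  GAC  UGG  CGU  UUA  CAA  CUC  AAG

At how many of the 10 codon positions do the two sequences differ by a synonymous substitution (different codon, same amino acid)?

Codon 1: GAG Glu / GAG Glu — identical.
Codon 2: GCA Ala / GCA Ala — identical.
Codon 3: ACC Thr / ACC Thr — identical.
Codon 4: GAC Asp / GAC Asp — identical.
Codon 5: UGG Trp / UGG Trp — identical.
Codon 6: CGU Arg / CGU Arg — identical.
Codon 7: ACC Thr / UUA Leu — nonsynonymous.
Codon 8: CAG Gln / CAA Gln — synonymous.
Codon 9: CUC Leu / CUC Leu — identical.
Codon 10: GAC Asp / AAG Lys — nonsynonymous.
Synonymous differences: 1.

1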